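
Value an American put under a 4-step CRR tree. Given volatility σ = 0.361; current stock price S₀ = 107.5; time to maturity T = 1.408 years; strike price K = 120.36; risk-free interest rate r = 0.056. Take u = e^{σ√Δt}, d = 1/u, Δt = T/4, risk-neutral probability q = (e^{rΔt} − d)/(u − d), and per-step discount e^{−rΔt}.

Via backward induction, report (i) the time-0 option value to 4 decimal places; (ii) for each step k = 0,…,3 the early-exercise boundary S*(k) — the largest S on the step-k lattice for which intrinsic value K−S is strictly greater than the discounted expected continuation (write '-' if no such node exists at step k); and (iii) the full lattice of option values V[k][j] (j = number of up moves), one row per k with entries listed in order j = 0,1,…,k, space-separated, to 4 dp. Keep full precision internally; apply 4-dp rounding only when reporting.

Δt=0.35200  u=1.23885  d=0.80720  q=0.49278  discount=0.98048
step 4 (expiry): payoffs max(K−S,0) = 74.7206 50.3155 12.8600 0.0000 0.0000
step 3: (k=3,j=0): S=56.5402, (K−S)⁺=63.8198, hold=61.4705 ⇒ V=63.8198 exercise | (k=3,j=1): S=86.7743, (K−S)⁺=33.5857, hold=31.2363 ⇒ V=33.5857 exercise | (k=3,j=2): S=133.1759, (K−S)⁺=0.0000, hold=6.3955 ⇒ V=6.3955 continue | (k=3,j=3): S=204.3901, (K−S)⁺=0.0000, hold=0.0000 ⇒ V=0.0000 continue  boundary S*=86.7743
step 2: (k=2,j=0): S=70.0445, (K−S)⁺=50.3155, hold=47.9662 ⇒ V=50.3155 exercise | (k=2,j=1): S=107.5000, (K−S)⁺=12.8600, hold=19.7929 ⇒ V=19.7929 continue | (k=2,j=2): S=164.9843, (K−S)⁺=0.0000, hold=3.1806 ⇒ V=3.1806 continue  boundary S*=70.0445
step 1: (k=1,j=0): S=86.7743, (K−S)⁺=33.5857, hold=34.5861 ⇒ V=34.5861 continue | (k=1,j=1): S=133.1759, (K−S)⁺=0.0000, hold=11.3802 ⇒ V=11.3802 continue  boundary S*=-
step 0: (k=0,j=0): S=107.5000, (K−S)⁺=12.8600, hold=22.6988 ⇒ V=22.6988 continue  boundary S*=-

price = 22.6988
boundary = - - 70.0445 86.7743
tree:
22.6988
34.5861 11.3802
50.3155 19.7929 3.1806
63.8198 33.5857 6.3955 0.0000
74.7206 50.3155 12.8600 0.0000 0.0000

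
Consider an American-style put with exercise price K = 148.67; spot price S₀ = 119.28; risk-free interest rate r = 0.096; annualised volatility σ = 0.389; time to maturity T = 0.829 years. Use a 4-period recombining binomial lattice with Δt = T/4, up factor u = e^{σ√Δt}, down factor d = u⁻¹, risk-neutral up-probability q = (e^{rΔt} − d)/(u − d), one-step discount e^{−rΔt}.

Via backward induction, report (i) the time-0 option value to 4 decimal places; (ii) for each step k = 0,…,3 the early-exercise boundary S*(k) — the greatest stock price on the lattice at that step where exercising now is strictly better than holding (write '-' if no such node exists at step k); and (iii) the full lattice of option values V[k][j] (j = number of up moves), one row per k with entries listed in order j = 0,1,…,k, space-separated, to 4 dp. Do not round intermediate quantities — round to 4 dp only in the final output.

price = 32.2919
boundary = - 99.9213 83.7044 99.9213
tree:
32.2919
48.7487 17.8910
64.9656 30.3638 6.7182
78.5506 48.7487 14.0516 0.0000
89.9307 64.9656 29.3900 0.0000 0.0000

params: Δt=0.20725 u=1.19374 d=0.83770 q=0.51228 e^(-rΔt)=0.98030
t_4 payoffs: 89.9307 64.9656 29.3900 0.0000 0.0000
t_3: node(3,0) S=70.1194 payoff=78.5506 vs cont=75.6218 → 78.5506 [stop]  node(3,1) S=99.9213 payoff=48.7487 vs cont=45.8200 → 48.7487 [stop]  node(3,2) S=142.3893 payoff=6.2807 vs cont=14.0516 → 14.0516 [wait]  node(3,3) S=202.9069 payoff=0.0000 vs cont=0.0000 → 0.0000 [wait]  ⇒ S*(3)=99.9213
t_2: node(2,0) S=83.7044 payoff=64.9656 vs cont=62.0369 → 64.9656 [stop]  node(2,1) S=119.2800 payoff=29.3900 vs cont=30.3638 → 30.3638 [wait]  node(2,2) S=169.9758 payoff=0.0000 vs cont=6.7182 → 6.7182 [wait]  ⇒ S*(2)=83.7044
t_1: node(1,0) S=99.9213 payoff=48.7487 vs cont=46.3091 → 48.7487 [stop]  node(1,1) S=142.3893 payoff=6.2807 vs cont=17.8910 → 17.8910 [wait]  ⇒ S*(1)=99.9213
t_0: node(0,0) S=119.2800 payoff=29.3900 vs cont=32.2919 → 32.2919 [wait]  ⇒ S*(0)=-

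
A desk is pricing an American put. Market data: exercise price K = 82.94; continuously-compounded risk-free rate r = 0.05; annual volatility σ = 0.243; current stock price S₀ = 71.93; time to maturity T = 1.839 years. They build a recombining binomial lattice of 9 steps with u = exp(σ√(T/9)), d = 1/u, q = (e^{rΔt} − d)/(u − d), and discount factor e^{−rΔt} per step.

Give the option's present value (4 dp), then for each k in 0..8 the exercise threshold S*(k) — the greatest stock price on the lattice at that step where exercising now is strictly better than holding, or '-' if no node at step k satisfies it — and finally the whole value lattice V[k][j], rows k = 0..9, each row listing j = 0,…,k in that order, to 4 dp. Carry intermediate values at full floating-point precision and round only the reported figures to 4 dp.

Δt=0.20433  u=1.11610  d=0.89597  q=0.51922  discount=0.98984
step 9 (expiry): payoffs max(K−S,0) = 56.1749 49.5991 41.4076 31.2036 18.4926 2.6587 0.0000 0.0000 0.0000 0.0000
step 8: (k=8,j=0): S=29.8726, (K−S)⁺=53.0674, hold=52.2243 ⇒ V=53.0674 exercise | (k=8,j=1): S=37.2120, (K−S)⁺=45.7280, hold=44.8850 ⇒ V=45.7280 exercise | (k=8,j=2): S=46.3545, (K−S)⁺=36.5855, hold=35.7425 ⇒ V=36.5855 exercise | (k=8,j=3): S=57.7432, (K−S)⁺=25.1968, hold=24.3537 ⇒ V=25.1968 exercise | (k=8,j=4): S=71.9300, (K−S)⁺=11.0100, hold=10.1669 ⇒ V=11.0100 exercise | (k=8,j=5): S=89.6023, (K−S)⁺=0.0000, hold=1.2652 ⇒ V=1.2652 continue | (k=8,j=6): S=111.6165, (K−S)⁺=0.0000, hold=0.0000 ⇒ V=0.0000 continue | (k=8,j=7): S=139.0393, (K−S)⁺=0.0000, hold=0.0000 ⇒ V=0.0000 continue | (k=8,j=8): S=173.1996, (K−S)⁺=0.0000, hold=0.0000 ⇒ V=0.0000 continue  boundary S*=71.9300
step 7: (k=7,j=0): S=33.3409, (K−S)⁺=49.5991, hold=48.7560 ⇒ V=49.5991 exercise | (k=7,j=1): S=41.5324, (K−S)⁺=41.4076, hold=40.5645 ⇒ V=41.4076 exercise | (k=7,j=2): S=51.7364, (K−S)⁺=31.2036, hold=30.3605 ⇒ V=31.2036 exercise | (k=7,j=3): S=64.4474, (K−S)⁺=18.4926, hold=17.6495 ⇒ V=18.4926 exercise | (k=7,j=4): S=80.2813, (K−S)⁺=2.6587, hold=5.8899 ⇒ V=5.8899 continue | (k=7,j=5): S=100.0055, (K−S)⁺=0.0000, hold=0.6021 ⇒ V=0.6021 continue | (k=7,j=6): S=124.5756, (K−S)⁺=0.0000, hold=0.0000 ⇒ V=0.0000 continue | (k=7,j=7): S=155.1823, (K−S)⁺=0.0000, hold=0.0000 ⇒ V=0.0000 continue  boundary S*=64.4474
step 6: (k=6,j=0): S=37.2120, (K−S)⁺=45.7280, hold=44.8850 ⇒ V=45.7280 exercise | (k=6,j=1): S=46.3545, (K−S)⁺=36.5855, hold=35.7425 ⇒ V=36.5855 exercise | (k=6,j=2): S=57.7432, (K−S)⁺=25.1968, hold=24.3537 ⇒ V=25.1968 exercise | (k=6,j=3): S=71.9300, (K−S)⁺=11.0100, hold=11.8276 ⇒ V=11.8276 continue | (k=6,j=4): S=89.6023, (K−S)⁺=0.0000, hold=3.1124 ⇒ V=3.1124 continue | (k=6,j=5): S=111.6165, (K−S)⁺=0.0000, hold=0.2865 ⇒ V=0.2865 continue | (k=6,j=6): S=139.0393, (K−S)⁺=0.0000, hold=0.0000 ⇒ V=0.0000 continue  boundary S*=57.7432
step 5: (k=5,j=0): S=41.5324, (K−S)⁺=41.4076, hold=40.5645 ⇒ V=41.4076 exercise | (k=5,j=1): S=51.7364, (K−S)⁺=31.2036, hold=30.3605 ⇒ V=31.2036 exercise | (k=5,j=2): S=64.4474, (K−S)⁺=18.4926, hold=18.0697 ⇒ V=18.4926 exercise | (k=5,j=3): S=80.2813, (K−S)⁺=2.6587, hold=7.2283 ⇒ V=7.2283 continue | (k=5,j=4): S=100.0055, (K−S)⁺=0.0000, hold=1.6285 ⇒ V=1.6285 continue | (k=5,j=5): S=124.5756, (K−S)⁺=0.0000, hold=0.1364 ⇒ V=0.1364 continue  boundary S*=64.4474
step 4: (k=4,j=0): S=46.3545, (K−S)⁺=36.5855, hold=35.7425 ⇒ V=36.5855 exercise | (k=4,j=1): S=57.7432, (K−S)⁺=25.1968, hold=24.3537 ⇒ V=25.1968 exercise | (k=4,j=2): S=71.9300, (K−S)⁺=11.0100, hold=12.5155 ⇒ V=12.5155 continue | (k=4,j=3): S=89.6023, (K−S)⁺=0.0000, hold=4.2769 ⇒ V=4.2769 continue | (k=4,j=4): S=111.6165, (K−S)⁺=0.0000, hold=0.8451 ⇒ V=0.8451 continue  boundary S*=57.7432
step 3: (k=3,j=0): S=51.7364, (K−S)⁺=31.2036, hold=30.3605 ⇒ V=31.2036 exercise | (k=3,j=1): S=64.4474, (K−S)⁺=18.4926, hold=18.4233 ⇒ V=18.4926 exercise | (k=3,j=2): S=80.2813, (K−S)⁺=2.6587, hold=8.1541 ⇒ V=8.1541 continue | (k=3,j=3): S=100.0055, (K−S)⁺=0.0000, hold=2.4697 ⇒ V=2.4697 continue  boundary S*=64.4474
step 2: (k=2,j=0): S=57.7432, (K−S)⁺=25.1968, hold=24.3537 ⇒ V=25.1968 exercise | (k=2,j=1): S=71.9300, (K−S)⁺=11.0100, hold=12.9913 ⇒ V=12.9913 continue | (k=2,j=2): S=89.6023, (K−S)⁺=0.0000, hold=5.1498 ⇒ V=5.1498 continue  boundary S*=57.7432
step 1: (k=1,j=0): S=64.4474, (K−S)⁺=18.4926, hold=18.6678 ⇒ V=18.6678 continue | (k=1,j=1): S=80.2813, (K−S)⁺=2.6587, hold=8.8292 ⇒ V=8.8292 continue  boundary S*=-
step 0: (k=0,j=0): S=71.9300, (K−S)⁺=11.0100, hold=13.4216 ⇒ V=13.4216 continue  boundary S*=-

price = 13.4216
boundary = - - 57.7432 64.4474 57.7432 64.4474 57.7432 64.4474 71.9300
tree:
13.4216
18.6678 8.8292
25.1968 12.9913 5.1498
31.2036 18.4926 8.1541 2.4697
36.5855 25.1968 12.5155 4.2769 0.8451
41.4076 31.2036 18.4926 7.2283 1.6285 0.1364
45.7280 36.5855 25.1968 11.8276 3.1124 0.2865 0.0000
49.5991 41.4076 31.2036 18.4926 5.8899 0.6021 0.0000 0.0000
53.0674 45.7280 36.5855 25.1968 11.0100 1.2652 0.0000 0.0000 0.0000
56.1749 49.5991 41.4076 31.2036 18.4926 2.6587 0.0000 0.0000 0.0000 0.0000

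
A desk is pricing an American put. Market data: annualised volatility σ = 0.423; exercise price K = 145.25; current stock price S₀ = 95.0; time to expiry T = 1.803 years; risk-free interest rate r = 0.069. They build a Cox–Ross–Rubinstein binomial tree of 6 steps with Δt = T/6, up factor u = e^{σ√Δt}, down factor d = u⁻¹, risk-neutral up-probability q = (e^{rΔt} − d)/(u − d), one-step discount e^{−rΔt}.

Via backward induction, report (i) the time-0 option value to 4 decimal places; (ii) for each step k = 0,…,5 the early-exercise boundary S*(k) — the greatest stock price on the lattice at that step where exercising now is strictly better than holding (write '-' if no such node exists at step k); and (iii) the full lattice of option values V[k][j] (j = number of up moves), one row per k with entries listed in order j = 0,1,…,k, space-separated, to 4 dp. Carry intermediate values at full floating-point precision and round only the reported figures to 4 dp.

price = 51.4505
boundary = - 75.3389 95.0000 75.3389 95.0000 119.7920
tree:
51.4505
69.9111 34.2223
85.5031 50.2500 18.8153
97.8682 69.9111 31.3481 6.4261
107.6743 85.5031 50.2500 12.7904 0.0000
115.4509 97.8682 69.9111 25.4580 0.0000 0.0000
121.6181 107.6743 85.5031 50.2500 0.0000 0.0000 0.0000

params: Δt=0.30050 u=1.26097 d=0.79304 q=0.48706 e^(-rΔt)=0.97948
t_6 payoffs: 121.6181 107.6743 85.5031 50.2500 0.0000 0.0000 0.0000
t_5: node(5,0) S=29.7991 payoff=115.4509 vs cont=112.4702 → 115.4509 [stop]  node(5,1) S=47.3818 payoff=97.8682 vs cont=94.8875 → 97.8682 [stop]  node(5,2) S=75.3389 payoff=69.9111 vs cont=66.9304 → 69.9111 [stop]  node(5,3) S=119.7920 payoff=25.4580 vs cont=25.2462 → 25.4580 [stop]  node(5,4) S=190.4740 payoff=0.0000 vs cont=0.0000 → 0.0000 [wait]  node(5,5) S=302.8613 payoff=0.0000 vs cont=0.0000 → 0.0000 [wait]  ⇒ S*(5)=119.7920
t_4: node(4,0) S=37.5757 payoff=107.6743 vs cont=104.6936 → 107.6743 [stop]  node(4,1) S=59.7469 payoff=85.5031 vs cont=82.5224 → 85.5031 [stop]  node(4,2) S=95.0000 payoff=50.2500 vs cont=47.2693 → 50.2500 [stop]  node(4,3) S=151.0538 payoff=0.0000 vs cont=12.7904 → 12.7904 [wait]  node(4,4) S=240.1816 payoff=0.0000 vs cont=0.0000 → 0.0000 [wait]  ⇒ S*(4)=95.0000
t_3: node(3,0) S=47.3818 payoff=97.8682 vs cont=94.8875 → 97.8682 [stop]  node(3,1) S=75.3389 payoff=69.9111 vs cont=66.9304 → 69.9111 [stop]  node(3,2) S=119.7920 payoff=25.4580 vs cont=31.3481 → 31.3481 [wait]  node(3,3) S=190.4740 payoff=0.0000 vs cont=6.4261 → 6.4261 [wait]  ⇒ S*(3)=75.3389
t_2: node(2,0) S=59.7469 payoff=85.5031 vs cont=82.5224 → 85.5031 [stop]  node(2,1) S=95.0000 payoff=50.2500 vs cont=50.0793 → 50.2500 [stop]  node(2,2) S=151.0538 payoff=0.0000 vs cont=18.8153 → 18.8153 [wait]  ⇒ S*(2)=95.0000
t_1: node(1,0) S=75.3389 payoff=69.9111 vs cont=66.9304 → 69.9111 [stop]  node(1,1) S=119.7920 payoff=25.4580 vs cont=34.2223 → 34.2223 [wait]  ⇒ S*(1)=75.3389
t_0: node(0,0) S=95.0000 payoff=50.2500 vs cont=51.4505 → 51.4505 [wait]  ⇒ S*(0)=-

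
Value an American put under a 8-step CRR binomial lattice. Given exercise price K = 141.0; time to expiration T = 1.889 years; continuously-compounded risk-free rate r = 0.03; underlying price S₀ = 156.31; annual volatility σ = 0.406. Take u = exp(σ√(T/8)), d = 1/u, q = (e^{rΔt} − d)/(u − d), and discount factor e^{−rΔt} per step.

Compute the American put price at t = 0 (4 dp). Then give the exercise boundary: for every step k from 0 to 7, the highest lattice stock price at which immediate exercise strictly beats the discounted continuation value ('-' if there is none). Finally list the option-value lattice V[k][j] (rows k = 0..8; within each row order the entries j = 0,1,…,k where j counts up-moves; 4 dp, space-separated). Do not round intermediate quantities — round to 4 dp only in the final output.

price = 22.5075
boundary = - - - - 71.0011 86.4860 71.0011 86.4860
tree:
22.5075
31.3883 12.7833
42.4931 19.2784 5.6157
55.5961 28.2868 9.3608 1.4563
69.9989 40.1154 15.3094 2.7607 0.0000
82.7112 54.5140 24.4045 5.2334 0.0000 0.0000
93.1475 69.9989 37.5101 9.9209 0.0000 0.0000 0.0000
101.7152 82.7112 54.5140 18.8069 0.0000 0.0000 0.0000 0.0000
108.7490 93.1475 69.9989 35.6521 0.0000 0.0000 0.0000 0.0000 0.0000

params: Δt=0.23613 u=1.21809 d=0.82096 q=0.46874 e^(-rΔt)=0.99294
t_8 payoffs: 108.7490 93.1475 69.9989 35.6521 0.0000 0.0000 0.0000 0.0000 0.0000
t_7: node(7,0) S=39.2848 payoff=101.7152 vs cont=100.7200 → 101.7152 [stop]  node(7,1) S=58.2888 payoff=82.7112 vs cont=81.7159 → 82.7112 [stop]  node(7,2) S=86.4860 payoff=54.5140 vs cont=53.5188 → 54.5140 [stop]  node(7,3) S=128.3236 payoff=12.6764 vs cont=18.8069 → 18.8069 [wait]  node(7,4) S=190.4001 payoff=0.0000 vs cont=0.0000 → 0.0000 [wait]  node(7,5) S=282.5061 payoff=0.0000 vs cont=0.0000 → 0.0000 [wait]  node(7,6) S=419.1685 payoff=0.0000 vs cont=0.0000 → 0.0000 [wait]  node(7,7) S=621.9412 payoff=0.0000 vs cont=0.0000 → 0.0000 [wait]  ⇒ S*(7)=86.4860
t_6: node(6,0) S=47.8525 payoff=93.1475 vs cont=92.1522 → 93.1475 [stop]  node(6,1) S=71.0011 payoff=69.9989 vs cont=69.0036 → 69.9989 [stop]  node(6,2) S=105.3479 payoff=35.6521 vs cont=37.5101 → 37.5101 [wait]  node(6,3) S=156.3100 payoff=0.0000 vs cont=9.9209 → 9.9209 [wait]  node(6,4) S=231.9250 payoff=0.0000 vs cont=0.0000 → 0.0000 [wait]  node(6,5) S=344.1187 payoff=0.0000 vs cont=0.0000 → 0.0000 [wait]  node(6,6) S=510.5861 payoff=0.0000 vs cont=0.0000 → 0.0000 [wait]  ⇒ S*(6)=71.0011
t_5: node(5,0) S=58.2888 payoff=82.7112 vs cont=81.7159 → 82.7112 [stop]  node(5,1) S=86.4860 payoff=54.5140 vs cont=54.3835 → 54.5140 [stop]  node(5,2) S=128.3236 payoff=12.6764 vs cont=24.4045 → 24.4045 [wait]  node(5,3) S=190.4001 payoff=0.0000 vs cont=5.2334 → 5.2334 [wait]  node(5,4) S=282.5061 payoff=0.0000 vs cont=0.0000 → 0.0000 [wait]  node(5,5) S=419.1685 payoff=0.0000 vs cont=0.0000 → 0.0000 [wait]  ⇒ S*(5)=86.4860
t_4: node(4,0) S=71.0011 payoff=69.9989 vs cont=69.0036 → 69.9989 [stop]  node(4,1) S=105.3479 payoff=35.6521 vs cont=40.1154 → 40.1154 [wait]  node(4,2) S=156.3100 payoff=0.0000 vs cont=15.3094 → 15.3094 [wait]  node(4,3) S=231.9250 payoff=0.0000 vs cont=2.7607 → 2.7607 [wait]  node(4,4) S=344.1187 payoff=0.0000 vs cont=0.0000 → 0.0000 [wait]  ⇒ S*(4)=71.0011
t_3: node(3,0) S=86.4860 payoff=54.5140 vs cont=55.5961 → 55.5961 [wait]  node(3,1) S=128.3236 payoff=12.6764 vs cont=28.2868 → 28.2868 [wait]  node(3,2) S=190.4001 payoff=0.0000 vs cont=9.3608 → 9.3608 [wait]  node(3,3) S=282.5061 payoff=0.0000 vs cont=1.4563 → 1.4563 [wait]  ⇒ S*(3)=-
t_2: node(2,0) S=105.3479 payoff=35.6521 vs cont=42.4931 → 42.4931 [wait]  node(2,1) S=156.3100 payoff=0.0000 vs cont=19.2784 → 19.2784 [wait]  node(2,2) S=231.9250 payoff=0.0000 vs cont=5.6157 → 5.6157 [wait]  ⇒ S*(2)=-
t_1: node(1,0) S=128.3236 payoff=12.6764 vs cont=31.3883 → 31.3883 [wait]  node(1,1) S=190.4001 payoff=0.0000 vs cont=12.7833 → 12.7833 [wait]  ⇒ S*(1)=-
t_0: node(0,0) S=156.3100 payoff=0.0000 vs cont=22.5075 → 22.5075 [wait]  ⇒ S*(0)=-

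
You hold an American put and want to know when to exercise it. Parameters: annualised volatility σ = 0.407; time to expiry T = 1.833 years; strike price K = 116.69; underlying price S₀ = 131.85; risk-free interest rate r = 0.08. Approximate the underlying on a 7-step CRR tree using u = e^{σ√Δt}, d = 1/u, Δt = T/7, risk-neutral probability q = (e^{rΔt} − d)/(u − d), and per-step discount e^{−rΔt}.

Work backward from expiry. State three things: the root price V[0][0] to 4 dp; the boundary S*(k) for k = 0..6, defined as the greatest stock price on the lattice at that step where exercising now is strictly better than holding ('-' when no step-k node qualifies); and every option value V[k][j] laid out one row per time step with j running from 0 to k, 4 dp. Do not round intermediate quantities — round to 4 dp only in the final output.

price = 14.3330
boundary = - - - 70.5876 57.3163 70.5876 86.9319
tree:
14.3330
21.8388 7.3930
32.2961 12.2491 2.8232
46.1024 19.7823 5.1929 0.5598
59.3737 30.8989 9.4421 1.1400 0.0000
70.1499 46.1024 16.9206 2.3217 0.0000 0.0000
78.9000 59.3737 29.7581 4.7283 0.0000 0.0000 0.0000
86.0050 70.1499 46.1024 9.6294 0.0000 0.0000 0.0000 0.0000

Δt=0.26186, u=1.23155, d=0.81199, q=0.49858, disc=e^(-rΔt)=0.97927
k=7 terminal: V=max(K-S,0) → 86.0050 70.1499 46.1024 9.6294 0.0000 0.0000 0.0000 0.0000
k=6: j=0 S=37.7900 intr=78.9000 cont=76.4809 V=78.9000[EX]; j=1 S=57.3163 intr=59.3737 cont=56.9546 V=59.3737[EX]; j=2 S=86.9319 intr=29.7581 cont=27.3390 V=29.7581[EX]; j=3 S=131.8500 intr=0.0000 cont=4.7283 V=4.7283[hold]; j=4 S=199.9775 intr=0.0000 cont=0.0000 V=0.0000[hold]; j=5 S=303.3068 intr=0.0000 cont=0.0000 V=0.0000[hold]; j=6 S=460.0267 intr=0.0000 cont=0.0000 V=0.0000[hold]  S*(6)=86.9319
k=5: j=0 S=46.5401 intr=70.1499 cont=67.7308 V=70.1499[EX]; j=1 S=70.5876 intr=46.1024 cont=43.6833 V=46.1024[EX]; j=2 S=107.0606 intr=9.6294 cont=16.9206 V=16.9206[hold]; j=3 S=162.3793 intr=0.0000 cont=2.3217 V=2.3217[hold]; j=4 S=246.2814 intr=0.0000 cont=0.0000 V=0.0000[hold]; j=5 S=373.5361 intr=0.0000 cont=0.0000 V=0.0000[hold]  S*(5)=70.5876
k=4: j=0 S=57.3163 intr=59.3737 cont=56.9546 V=59.3737[EX]; j=1 S=86.9319 intr=29.7581 cont=30.8989 V=30.8989[hold]; j=2 S=131.8500 intr=0.0000 cont=9.4421 V=9.4421[hold]; j=3 S=199.9775 intr=0.0000 cont=1.1400 V=1.1400[hold]; j=4 S=303.3068 intr=0.0000 cont=0.0000 V=0.0000[hold]  S*(4)=57.3163
k=3: j=0 S=70.5876 intr=46.1024 cont=44.2403 V=46.1024[EX]; j=1 S=107.0606 intr=9.6294 cont=19.7823 V=19.7823[hold]; j=2 S=162.3793 intr=0.0000 cont=5.1929 V=5.1929[hold]; j=3 S=246.2814 intr=0.0000 cont=0.5598 V=0.5598[hold]  S*(3)=70.5876
k=2: j=0 S=86.9319 intr=29.7581 cont=32.2961 V=32.2961[hold]; j=1 S=131.8500 intr=0.0000 cont=12.2491 V=12.2491[hold]; j=2 S=199.9775 intr=0.0000 cont=2.8232 V=2.8232[hold]  S*(2)=-
k=1: j=0 S=107.0606 intr=9.6294 cont=21.8388 V=21.8388[hold]; j=1 S=162.3793 intr=0.0000 cont=7.3930 V=7.3930[hold]  S*(1)=-
k=0: j=0 S=131.8500 intr=0.0000 cont=14.3330 V=14.3330[hold]  S*(0)=-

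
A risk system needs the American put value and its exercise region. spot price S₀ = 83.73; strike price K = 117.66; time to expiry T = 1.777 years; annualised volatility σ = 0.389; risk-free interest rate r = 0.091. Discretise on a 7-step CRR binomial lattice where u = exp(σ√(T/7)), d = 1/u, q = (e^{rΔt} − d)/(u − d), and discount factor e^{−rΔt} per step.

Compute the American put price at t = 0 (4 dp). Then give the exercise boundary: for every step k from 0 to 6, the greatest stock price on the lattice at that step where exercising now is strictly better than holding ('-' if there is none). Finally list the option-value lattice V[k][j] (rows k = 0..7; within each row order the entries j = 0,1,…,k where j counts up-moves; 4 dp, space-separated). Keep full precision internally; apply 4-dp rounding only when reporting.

Δt=0.25386, u=1.21652, d=0.82202, q=0.51040, disc=e^(-rΔt)=0.97716
k=7 terminal: V=max(K-S,0) → 96.4253 86.2344 71.1525 48.8325 15.8007 0.0000 0.0000 0.0000
k=6: j=0 S=25.8324 intr=91.8276 cont=89.1407 V=91.8276[EX]; j=1 S=38.2299 intr=79.4301 cont=76.7432 V=79.4301[EX]; j=2 S=56.5773 intr=61.0827 cont=58.3958 V=61.0827[EX]; j=3 S=83.7300 intr=33.9300 cont=31.2431 V=33.9300[EX]; j=4 S=123.9139 intr=0.0000 cont=7.5594 V=7.5594[hold]; j=5 S=183.3829 intr=0.0000 cont=0.0000 V=0.0000[hold]; j=6 S=271.3923 intr=0.0000 cont=0.0000 V=0.0000[hold]  S*(6)=83.7300
k=5: j=0 S=31.4256 intr=86.2344 cont=83.5475 V=86.2344[EX]; j=1 S=46.5075 intr=71.1525 cont=68.4656 V=71.1525[EX]; j=2 S=68.8275 intr=48.8325 cont=46.1456 V=48.8325[EX]; j=3 S=101.8593 intr=15.8007 cont=20.0031 V=20.0031[hold]; j=4 S=150.7438 intr=0.0000 cont=3.6166 V=3.6166[hold]; j=5 S=223.0890 intr=0.0000 cont=0.0000 V=0.0000[hold]  S*(5)=68.8275
k=4: j=0 S=38.2299 intr=79.4301 cont=76.7432 V=79.4301[EX]; j=1 S=56.5773 intr=61.0827 cont=58.3958 V=61.0827[EX]; j=2 S=83.7300 intr=33.9300 cont=33.3390 V=33.9300[EX]; j=3 S=123.9139 intr=0.0000 cont=11.3737 V=11.3737[hold]; j=4 S=183.3829 intr=0.0000 cont=1.7303 V=1.7303[hold]  S*(4)=83.7300
k=3: j=0 S=46.5075 intr=71.1525 cont=68.4656 V=71.1525[EX]; j=1 S=68.8275 intr=48.8325 cont=46.1456 V=48.8325[EX]; j=2 S=101.8593 intr=15.8007 cont=21.9054 V=21.9054[hold]; j=3 S=150.7438 intr=0.0000 cont=6.3044 V=6.3044[hold]  S*(3)=68.8275
k=2: j=0 S=56.5773 intr=61.0827 cont=58.3958 V=61.0827[EX]; j=1 S=83.7300 intr=33.9300 cont=34.2877 V=34.2877[hold]; j=2 S=123.9139 intr=0.0000 cont=13.6243 V=13.6243[hold]  S*(2)=56.5773
k=1: j=0 S=68.8275 intr=48.8325 cont=46.3241 V=48.8325[EX]; j=1 S=101.8593 intr=15.8007 cont=23.1990 V=23.1990[hold]  S*(1)=68.8275
k=0: j=0 S=83.7300 intr=33.9300 cont=34.9329 V=34.9329[hold]  S*(0)=-

price = 34.9329
boundary = - 68.8275 56.5773 68.8275 83.7300 68.8275 83.7300
tree:
34.9329
48.8325 23.1990
61.0827 34.2877 13.6243
71.1525 48.8325 21.9054 6.3044
79.4301 61.0827 33.9300 11.3737 1.7303
86.2344 71.1525 48.8325 20.0031 3.6166 0.0000
91.8276 79.4301 61.0827 33.9300 7.5594 0.0000 0.0000
96.4253 86.2344 71.1525 48.8325 15.8007 0.0000 0.0000 0.0000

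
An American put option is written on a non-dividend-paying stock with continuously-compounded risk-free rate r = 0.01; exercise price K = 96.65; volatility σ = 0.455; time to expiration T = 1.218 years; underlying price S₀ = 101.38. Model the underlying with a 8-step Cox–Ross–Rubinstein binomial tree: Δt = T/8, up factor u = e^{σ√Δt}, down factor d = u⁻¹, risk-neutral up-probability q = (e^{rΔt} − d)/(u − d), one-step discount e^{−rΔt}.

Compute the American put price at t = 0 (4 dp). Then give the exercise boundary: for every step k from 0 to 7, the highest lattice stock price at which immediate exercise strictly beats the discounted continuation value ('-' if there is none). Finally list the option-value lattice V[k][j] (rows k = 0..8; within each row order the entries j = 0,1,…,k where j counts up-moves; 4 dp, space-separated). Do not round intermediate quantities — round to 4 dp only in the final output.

price = 16.7116
boundary = - - - - 49.8354 41.7287 49.8354 59.5171
tree:
16.7116
22.7264 9.7062
29.9848 14.2810 4.3679
38.2077 20.4312 7.1085 1.1652
46.8146 28.2305 11.3431 2.1611 0.0000
54.9213 37.3456 17.6236 4.0081 0.0000 0.0000
61.7093 46.8146 26.3536 7.4336 0.0000 0.0000 0.0000
67.3932 54.9213 37.1329 13.7870 0.0000 0.0000 0.0000 0.0000
72.1524 61.7093 46.8146 25.5704 0.0000 0.0000 0.0000 0.0000 0.0000

Δt=0.15225, u=1.19427, d=0.83733, q=0.46000, disc=e^(-rΔt)=0.99848
k=8 terminal: V=max(K-S,0) → 72.1524 61.7093 46.8146 25.5704 0.0000 0.0000 0.0000 0.0000 0.0000
k=7: j=0 S=29.2568 intr=67.3932 cont=67.2461 V=67.3932[EX]; j=1 S=41.7287 intr=54.9213 cont=54.7743 V=54.9213[EX]; j=2 S=59.5171 intr=37.1329 cont=36.9859 V=37.1329[EX]; j=3 S=84.8885 intr=11.7615 cont=13.7870 V=13.7870[hold]; j=4 S=121.0754 intr=0.0000 cont=0.0000 V=0.0000[hold]; j=5 S=172.6883 intr=0.0000 cont=0.0000 V=0.0000[hold]; j=6 S=246.3032 intr=0.0000 cont=0.0000 V=0.0000[hold]; j=7 S=351.2992 intr=0.0000 cont=0.0000 V=0.0000[hold]  S*(7)=59.5171
k=6: j=0 S=34.9407 intr=61.7093 cont=61.5623 V=61.7093[EX]; j=1 S=49.8354 intr=46.8146 cont=46.6675 V=46.8146[EX]; j=2 S=71.0796 intr=25.5704 cont=26.3536 V=26.3536[hold]; j=3 S=101.3800 intr=0.0000 cont=7.4336 V=7.4336[hold]; j=4 S=144.5970 intr=0.0000 cont=0.0000 V=0.0000[hold]; j=5 S=206.2369 intr=0.0000 cont=0.0000 V=0.0000[hold]; j=6 S=294.1532 intr=0.0000 cont=0.0000 V=0.0000[hold]  S*(6)=49.8354
k=5: j=0 S=41.7287 intr=54.9213 cont=54.7743 V=54.9213[EX]; j=1 S=59.5171 intr=37.1329 cont=37.3456 V=37.3456[hold]; j=2 S=84.8885 intr=11.7615 cont=17.6236 V=17.6236[hold]; j=3 S=121.0754 intr=0.0000 cont=4.0081 V=4.0081[hold]; j=4 S=172.6883 intr=0.0000 cont=0.0000 V=0.0000[hold]; j=5 S=246.3032 intr=0.0000 cont=0.0000 V=0.0000[hold]  S*(5)=41.7287
k=4: j=0 S=49.8354 intr=46.8146 cont=46.7652 V=46.8146[EX]; j=1 S=71.0796 intr=25.5704 cont=28.2305 V=28.2305[hold]; j=2 S=101.3800 intr=0.0000 cont=11.3431 V=11.3431[hold]; j=3 S=144.5970 intr=0.0000 cont=2.1611 V=2.1611[hold]; j=4 S=206.2369 intr=0.0000 cont=0.0000 V=0.0000[hold]  S*(4)=49.8354
k=3: j=0 S=59.5171 intr=37.1329 cont=38.2077 V=38.2077[hold]; j=1 S=84.8885 intr=11.7615 cont=20.4312 V=20.4312[hold]; j=2 S=121.0754 intr=0.0000 cont=7.1085 V=7.1085[hold]; j=3 S=172.6883 intr=0.0000 cont=1.1652 V=1.1652[hold]  S*(3)=-
k=2: j=0 S=71.0796 intr=25.5704 cont=29.9848 V=29.9848[hold]; j=1 S=101.3800 intr=0.0000 cont=14.2810 V=14.2810[hold]; j=2 S=144.5970 intr=0.0000 cont=4.3679 V=4.3679[hold]  S*(2)=-
k=1: j=0 S=84.8885 intr=11.7615 cont=22.7264 V=22.7264[hold]; j=1 S=121.0754 intr=0.0000 cont=9.7062 V=9.7062[hold]  S*(1)=-
k=0: j=0 S=101.3800 intr=0.0000 cont=16.7116 V=16.7116[hold]  S*(0)=-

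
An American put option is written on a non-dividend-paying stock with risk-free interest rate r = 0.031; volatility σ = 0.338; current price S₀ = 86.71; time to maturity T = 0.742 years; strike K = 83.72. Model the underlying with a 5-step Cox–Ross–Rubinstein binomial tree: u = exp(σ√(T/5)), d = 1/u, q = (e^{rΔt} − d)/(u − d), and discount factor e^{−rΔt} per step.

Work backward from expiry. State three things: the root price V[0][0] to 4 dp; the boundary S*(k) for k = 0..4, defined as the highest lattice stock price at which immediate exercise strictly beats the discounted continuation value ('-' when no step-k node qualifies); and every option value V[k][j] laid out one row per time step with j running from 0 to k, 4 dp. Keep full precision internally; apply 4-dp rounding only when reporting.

price = 8.0959
boundary = - - - 58.6712 66.8302
tree:
8.0959
12.2592 3.7546
17.9251 6.3629 1.0224
25.0488 10.5357 1.9951 0.0000
32.2117 16.8898 3.8929 0.0000 0.0000
38.5002 25.0488 7.5961 0.0000 0.0000 0.0000

Δt=0.14840  u=1.13906  d=0.87791  q=0.48515  discount=0.99541
step 5 (expiry): payoffs max(K−S,0) = 38.5002 25.0488 7.5961 0.0000 0.0000 0.0000
step 4: (k=4,j=0): S=51.5083, (K−S)⁺=32.2117, hold=31.8275 ⇒ V=32.2117 exercise | (k=4,j=1): S=66.8302, (K−S)⁺=16.8898, hold=16.5055 ⇒ V=16.8898 exercise | (k=4,j=2): S=86.7100, (K−S)⁺=0.0000, hold=3.8929 ⇒ V=3.8929 continue | (k=4,j=3): S=112.5033, (K−S)⁺=0.0000, hold=0.0000 ⇒ V=0.0000 continue | (k=4,j=4): S=145.9693, (K−S)⁺=0.0000, hold=0.0000 ⇒ V=0.0000 continue  boundary S*=66.8302
step 3: (k=3,j=0): S=58.6712, (K−S)⁺=25.0488, hold=24.6645 ⇒ V=25.0488 exercise | (k=3,j=1): S=76.1239, (K−S)⁺=7.5961, hold=10.5357 ⇒ V=10.5357 continue | (k=3,j=2): S=98.7682, (K−S)⁺=0.0000, hold=1.9951 ⇒ V=1.9951 continue | (k=3,j=3): S=128.1485, (K−S)⁺=0.0000, hold=0.0000 ⇒ V=0.0000 continue  boundary S*=58.6712
step 2: (k=2,j=0): S=66.8302, (K−S)⁺=16.8898, hold=17.9251 ⇒ V=17.9251 continue | (k=2,j=1): S=86.7100, (K−S)⁺=0.0000, hold=6.3629 ⇒ V=6.3629 continue | (k=2,j=2): S=112.5033, (K−S)⁺=0.0000, hold=1.0224 ⇒ V=1.0224 continue  boundary S*=-
step 1: (k=1,j=0): S=76.1239, (K−S)⁺=7.5961, hold=12.2592 ⇒ V=12.2592 continue | (k=1,j=1): S=98.7682, (K−S)⁺=0.0000, hold=3.7546 ⇒ V=3.7546 continue  boundary S*=-
step 0: (k=0,j=0): S=86.7100, (K−S)⁺=0.0000, hold=8.0959 ⇒ V=8.0959 continue  boundary S*=-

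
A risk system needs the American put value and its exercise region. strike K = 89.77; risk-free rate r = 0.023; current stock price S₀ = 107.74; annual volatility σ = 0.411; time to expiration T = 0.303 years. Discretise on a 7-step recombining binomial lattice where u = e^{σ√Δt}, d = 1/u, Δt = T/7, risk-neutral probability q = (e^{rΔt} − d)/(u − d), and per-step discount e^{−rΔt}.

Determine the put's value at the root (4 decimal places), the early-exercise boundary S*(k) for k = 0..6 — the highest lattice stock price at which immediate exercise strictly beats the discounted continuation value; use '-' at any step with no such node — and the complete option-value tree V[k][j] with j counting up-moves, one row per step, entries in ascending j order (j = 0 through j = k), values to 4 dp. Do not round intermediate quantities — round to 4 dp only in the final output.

params: Δt=0.04329 u=1.08927 d=0.91804 q=0.48445 e^(-rΔt)=0.99900
t_7 payoffs: 30.5562 19.5120 6.4080 0.0000 0.0000 0.0000 0.0000 0.0000
t_6: node(6,0) S=64.4999 payoff=25.2701 vs cont=25.1807 → 25.2701 [stop]  node(6,1) S=76.5300 payoff=13.2400 vs cont=13.1506 → 13.2400 [stop]  node(6,2) S=90.8039 payoff=0.0000 vs cont=3.3003 → 3.3003 [wait]  node(6,3) S=107.7400 payoff=0.0000 vs cont=0.0000 → 0.0000 [wait]  node(6,4) S=127.8349 payoff=0.0000 vs cont=0.0000 → 0.0000 [wait]  node(6,5) S=151.6778 payoff=0.0000 vs cont=0.0000 → 0.0000 [wait]  node(6,6) S=179.9677 payoff=0.0000 vs cont=0.0000 → 0.0000 [wait]  ⇒ S*(6)=76.5300
t_5: node(5,0) S=70.2580 payoff=19.5120 vs cont=19.4227 → 19.5120 [stop]  node(5,1) S=83.3620 payoff=6.4080 vs cont=8.4163 → 8.4163 [wait]  node(5,2) S=98.9101 payoff=0.0000 vs cont=1.6998 → 1.6998 [wait]  node(5,3) S=117.3581 payoff=0.0000 vs cont=0.0000 → 0.0000 [wait]  node(5,4) S=139.2470 payoff=0.0000 vs cont=0.0000 → 0.0000 [wait]  node(5,5) S=165.2184 payoff=0.0000 vs cont=0.0000 → 0.0000 [wait]  ⇒ S*(5)=70.2580
t_4: node(4,0) S=76.5300 payoff=13.2400 vs cont=14.1226 → 14.1226 [wait]  node(4,1) S=90.8039 payoff=0.0000 vs cont=5.1573 → 5.1573 [wait]  node(4,2) S=107.7400 payoff=0.0000 vs cont=0.8754 → 0.8754 [wait]  node(4,3) S=127.8349 payoff=0.0000 vs cont=0.0000 → 0.0000 [wait]  node(4,4) S=151.6778 payoff=0.0000 vs cont=0.0000 → 0.0000 [wait]  ⇒ S*(4)=-
t_3: node(3,0) S=83.3620 payoff=6.4080 vs cont=9.7696 → 9.7696 [wait]  node(3,1) S=98.9101 payoff=0.0000 vs cont=3.0799 → 3.0799 [wait]  node(3,2) S=117.3581 payoff=0.0000 vs cont=0.4509 → 0.4509 [wait]  node(3,3) S=139.2470 payoff=0.0000 vs cont=0.0000 → 0.0000 [wait]  ⇒ S*(3)=-
t_2: node(2,0) S=90.8039 payoff=0.0000 vs cont=6.5223 → 6.5223 [wait]  node(2,1) S=107.7400 payoff=0.0000 vs cont=1.8045 → 1.8045 [wait]  node(2,2) S=127.8349 payoff=0.0000 vs cont=0.2322 → 0.2322 [wait]  ⇒ S*(2)=-
t_1: node(1,0) S=98.9101 payoff=0.0000 vs cont=4.2325 → 4.2325 [wait]  node(1,1) S=117.3581 payoff=0.0000 vs cont=1.0418 → 1.0418 [wait]  ⇒ S*(1)=-
t_0: node(0,0) S=107.7400 payoff=0.0000 vs cont=2.6841 → 2.6841 [wait]  ⇒ S*(0)=-

price = 2.6841
boundary = - - - - - 70.2580 76.5300
tree:
2.6841
4.2325 1.0418
6.5223 1.8045 0.2322
9.7696 3.0799 0.4509 0.0000
14.1226 5.1573 0.8754 0.0000 0.0000
19.5120 8.4163 1.6998 0.0000 0.0000 0.0000
25.2701 13.2400 3.3003 0.0000 0.0000 0.0000 0.0000
30.5562 19.5120 6.4080 0.0000 0.0000 0.0000 0.0000 0.0000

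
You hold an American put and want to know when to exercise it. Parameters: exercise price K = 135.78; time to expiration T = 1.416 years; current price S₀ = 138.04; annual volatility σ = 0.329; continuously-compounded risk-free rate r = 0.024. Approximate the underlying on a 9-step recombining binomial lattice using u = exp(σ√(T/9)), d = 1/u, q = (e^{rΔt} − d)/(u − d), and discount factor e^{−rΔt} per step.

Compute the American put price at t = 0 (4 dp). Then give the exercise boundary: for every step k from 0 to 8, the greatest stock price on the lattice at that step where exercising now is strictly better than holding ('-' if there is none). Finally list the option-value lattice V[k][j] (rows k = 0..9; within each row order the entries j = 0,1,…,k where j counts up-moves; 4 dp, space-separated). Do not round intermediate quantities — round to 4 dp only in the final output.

price = 18.6579
boundary = - - - - 81.9041 71.8837 81.9041 93.3212 106.3298
tree:
18.6579
25.4382 11.5141
33.7251 16.7276 5.9987
43.3465 23.6447 9.4215 2.3656
53.8759 32.3652 14.4538 4.0846 0.5360
63.8963 42.6688 21.5406 6.9474 1.0384 0.0000
72.6907 53.8759 30.9537 11.5885 2.0117 0.0000 0.0000
80.4092 63.8963 42.4588 18.8261 3.8974 0.0000 0.0000 0.0000
87.1834 72.6907 53.8759 29.4502 7.5506 0.0000 0.0000 0.0000 0.0000
93.1288 80.4092 63.8963 42.4588 14.6281 0.0000 0.0000 0.0000 0.0000 0.0000

Δt=0.15733, u=1.13940, d=0.87766, q=0.48188, disc=e^(-rΔt)=0.99623
k=9 terminal: V=max(K-S,0) → 93.1288 80.4092 63.8963 42.4588 14.6281 0.0000 0.0000 0.0000 0.0000 0.0000
k=8: j=0 S=48.5966 intr=87.1834 cont=86.6717 V=87.1834[EX]; j=1 S=63.0893 intr=72.6907 cont=72.1790 V=72.6907[EX]; j=2 S=81.9041 intr=53.8759 cont=53.3642 V=53.8759[EX]; j=3 S=106.3298 intr=29.4502 cont=28.9384 V=29.4502[EX]; j=4 S=138.0400 intr=0.0000 cont=7.5506 V=7.5506[hold]; j=5 S=179.2069 intr=0.0000 cont=0.0000 V=0.0000[hold]; j=6 S=232.6507 intr=0.0000 cont=0.0000 V=0.0000[hold]; j=7 S=302.0329 intr=0.0000 cont=0.0000 V=0.0000[hold]; j=8 S=392.1064 intr=0.0000 cont=0.0000 V=0.0000[hold]  S*(8)=106.3298
k=7: j=0 S=55.3708 intr=80.4092 cont=79.8975 V=80.4092[EX]; j=1 S=71.8837 intr=63.8963 cont=63.3845 V=63.8963[EX]; j=2 S=93.3212 intr=42.4588 cont=41.9471 V=42.4588[EX]; j=3 S=121.1519 intr=14.6281 cont=18.8261 V=18.8261[hold]; j=4 S=157.2823 intr=0.0000 cont=3.8974 V=3.8974[hold]; j=5 S=204.1877 intr=0.0000 cont=0.0000 V=0.0000[hold]; j=6 S=265.0814 intr=0.0000 cont=0.0000 V=0.0000[hold]; j=7 S=344.1352 intr=0.0000 cont=0.0000 V=0.0000[hold]  S*(7)=93.3212
k=6: j=0 S=63.0893 intr=72.6907 cont=72.1790 V=72.6907[EX]; j=1 S=81.9041 intr=53.8759 cont=53.3642 V=53.8759[EX]; j=2 S=106.3298 intr=29.4502 cont=30.9537 V=30.9537[hold]; j=3 S=138.0400 intr=0.0000 cont=11.5885 V=11.5885[hold]; j=4 S=179.2069 intr=0.0000 cont=2.0117 V=2.0117[hold]; j=5 S=232.6507 intr=0.0000 cont=0.0000 V=0.0000[hold]; j=6 S=302.0329 intr=0.0000 cont=0.0000 V=0.0000[hold]  S*(6)=81.9041
k=5: j=0 S=71.8837 intr=63.8963 cont=63.3845 V=63.8963[EX]; j=1 S=93.3212 intr=42.4588 cont=42.6688 V=42.6688[hold]; j=2 S=121.1519 intr=14.6281 cont=21.5406 V=21.5406[hold]; j=3 S=157.2823 intr=0.0000 cont=6.9474 V=6.9474[hold]; j=4 S=204.1877 intr=0.0000 cont=1.0384 V=1.0384[hold]; j=5 S=265.0814 intr=0.0000 cont=0.0000 V=0.0000[hold]  S*(5)=71.8837
k=4: j=0 S=81.9041 intr=53.8759 cont=53.4650 V=53.8759[EX]; j=1 S=106.3298 intr=29.4502 cont=32.3652 V=32.3652[hold]; j=2 S=138.0400 intr=0.0000 cont=14.4538 V=14.4538[hold]; j=3 S=179.2069 intr=0.0000 cont=4.0846 V=4.0846[hold]; j=4 S=232.6507 intr=0.0000 cont=0.5360 V=0.5360[hold]  S*(4)=81.9041
k=3: j=0 S=93.3212 intr=42.4588 cont=43.3465 V=43.3465[hold]; j=1 S=121.1519 intr=14.6281 cont=23.6447 V=23.6447[hold]; j=2 S=157.2823 intr=0.0000 cont=9.4215 V=9.4215[hold]; j=3 S=204.1877 intr=0.0000 cont=2.3656 V=2.3656[hold]  S*(3)=-
k=2: j=0 S=106.3298 intr=29.4502 cont=33.7251 V=33.7251[hold]; j=1 S=138.0400 intr=0.0000 cont=16.7276 V=16.7276[hold]; j=2 S=179.2069 intr=0.0000 cont=5.9987 V=5.9987[hold]  S*(2)=-
k=1: j=0 S=121.1519 intr=14.6281 cont=25.4382 V=25.4382[hold]; j=1 S=157.2823 intr=0.0000 cont=11.5141 V=11.5141[hold]  S*(1)=-
k=0: j=0 S=138.0400 intr=0.0000 cont=18.6579 V=18.6579[hold]  S*(0)=-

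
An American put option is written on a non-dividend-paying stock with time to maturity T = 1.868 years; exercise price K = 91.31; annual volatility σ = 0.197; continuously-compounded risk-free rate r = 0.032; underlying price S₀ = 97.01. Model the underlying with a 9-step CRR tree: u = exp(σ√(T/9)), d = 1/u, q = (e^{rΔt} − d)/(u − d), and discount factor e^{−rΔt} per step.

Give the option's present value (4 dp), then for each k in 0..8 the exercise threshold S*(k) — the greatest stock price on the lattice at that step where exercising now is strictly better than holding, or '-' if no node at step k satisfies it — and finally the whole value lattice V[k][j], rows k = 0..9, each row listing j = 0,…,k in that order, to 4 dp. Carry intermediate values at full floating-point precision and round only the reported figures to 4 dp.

price = 5.7181
boundary = - - - - 67.7494 74.1111 67.7494 74.1111 81.0701
tree:
5.7181
8.5380 3.1328
12.3909 5.0149 1.3983
17.4050 7.8228 2.4319 0.4417
23.5606 11.8253 4.1495 0.8436 0.0684
29.3763 17.1989 6.9107 1.5992 0.1420 0.0000
34.6927 23.5606 11.1473 3.0048 0.2945 0.0000 0.0000
39.5527 29.3763 17.1989 5.5846 0.6107 0.0000 0.0000 0.0000
43.9955 34.6927 23.5606 10.2399 1.2667 0.0000 0.0000 0.0000 0.0000
48.0570 39.5527 29.3763 17.1989 2.6273 0.0000 0.0000 0.0000 0.0000 0.0000

Δt=0.20756  u=1.09390  d=0.91416  q=0.51465  discount=0.99338
step 9 (expiry): payoffs max(K−S,0) = 48.0570 39.5527 29.3763 17.1989 2.6273 0.0000 0.0000 0.0000 0.0000 0.0000
step 8: (k=8,j=0): S=47.3145, (K−S)⁺=43.9955, hold=43.3911 ⇒ V=43.9955 exercise | (k=8,j=1): S=56.6173, (K−S)⁺=34.6927, hold=34.0882 ⇒ V=34.6927 exercise | (k=8,j=2): S=67.7494, (K−S)⁺=23.5606, hold=22.9562 ⇒ V=23.5606 exercise | (k=8,j=3): S=81.0701, (K−S)⁺=10.2399, hold=9.6354 ⇒ V=10.2399 exercise | (k=8,j=4): S=97.0100, (K−S)⁺=0.0000, hold=1.2667 ⇒ V=1.2667 continue | (k=8,j=5): S=116.0839, (K−S)⁺=0.0000, hold=0.0000 ⇒ V=0.0000 continue | (k=8,j=6): S=138.9082, (K−S)⁺=0.0000, hold=0.0000 ⇒ V=0.0000 continue | (k=8,j=7): S=166.2201, (K−S)⁺=0.0000, hold=0.0000 ⇒ V=0.0000 continue | (k=8,j=8): S=198.9020, (K−S)⁺=0.0000, hold=0.0000 ⇒ V=0.0000 continue  boundary S*=81.0701
step 7: (k=7,j=0): S=51.7573, (K−S)⁺=39.5527, hold=38.9482 ⇒ V=39.5527 exercise | (k=7,j=1): S=61.9337, (K−S)⁺=29.3763, hold=28.7718 ⇒ V=29.3763 exercise | (k=7,j=2): S=74.1111, (K−S)⁺=17.1989, hold=16.5945 ⇒ V=17.1989 exercise | (k=7,j=3): S=88.6827, (K−S)⁺=2.6273, hold=5.5846 ⇒ V=5.5846 continue | (k=7,j=4): S=106.1193, (K−S)⁺=0.0000, hold=0.6107 ⇒ V=0.6107 continue | (k=7,j=5): S=126.9843, (K−S)⁺=0.0000, hold=0.0000 ⇒ V=0.0000 continue | (k=7,j=6): S=151.9517, (K−S)⁺=0.0000, hold=0.0000 ⇒ V=0.0000 continue | (k=7,j=7): S=181.8282, (K−S)⁺=0.0000, hold=0.0000 ⇒ V=0.0000 continue  boundary S*=74.1111
step 6: (k=6,j=0): S=56.6173, (K−S)⁺=34.6927, hold=34.0882 ⇒ V=34.6927 exercise | (k=6,j=1): S=67.7494, (K−S)⁺=23.5606, hold=22.9562 ⇒ V=23.5606 exercise | (k=6,j=2): S=81.0701, (K−S)⁺=10.2399, hold=11.1473 ⇒ V=11.1473 continue | (k=6,j=3): S=97.0100, (K−S)⁺=0.0000, hold=3.0048 ⇒ V=3.0048 continue | (k=6,j=4): S=116.0839, (K−S)⁺=0.0000, hold=0.2945 ⇒ V=0.2945 continue | (k=6,j=5): S=138.9082, (K−S)⁺=0.0000, hold=0.0000 ⇒ V=0.0000 continue | (k=6,j=6): S=166.2201, (K−S)⁺=0.0000, hold=0.0000 ⇒ V=0.0000 continue  boundary S*=67.7494
step 5: (k=5,j=0): S=61.9337, (K−S)⁺=29.3763, hold=28.7718 ⇒ V=29.3763 exercise | (k=5,j=1): S=74.1111, (K−S)⁺=17.1989, hold=17.0584 ⇒ V=17.1989 exercise | (k=5,j=2): S=88.6827, (K−S)⁺=2.6273, hold=6.9107 ⇒ V=6.9107 continue | (k=5,j=3): S=106.1193, (K−S)⁺=0.0000, hold=1.5992 ⇒ V=1.5992 continue | (k=5,j=4): S=126.9843, (K−S)⁺=0.0000, hold=0.1420 ⇒ V=0.1420 continue | (k=5,j=5): S=151.9517, (K−S)⁺=0.0000, hold=0.0000 ⇒ V=0.0000 continue  boundary S*=74.1111
step 4: (k=4,j=0): S=67.7494, (K−S)⁺=23.5606, hold=22.9562 ⇒ V=23.5606 exercise | (k=4,j=1): S=81.0701, (K−S)⁺=10.2399, hold=11.8253 ⇒ V=11.8253 continue | (k=4,j=2): S=97.0100, (K−S)⁺=0.0000, hold=4.1495 ⇒ V=4.1495 continue | (k=4,j=3): S=116.0839, (K−S)⁺=0.0000, hold=0.8436 ⇒ V=0.8436 continue | (k=4,j=4): S=138.9082, (K−S)⁺=0.0000, hold=0.0684 ⇒ V=0.0684 continue  boundary S*=67.7494
step 3: (k=3,j=0): S=74.1111, (K−S)⁺=17.1989, hold=17.4050 ⇒ V=17.4050 continue | (k=3,j=1): S=88.6827, (K−S)⁺=2.6273, hold=7.8228 ⇒ V=7.8228 continue | (k=3,j=2): S=106.1193, (K−S)⁺=0.0000, hold=2.4319 ⇒ V=2.4319 continue | (k=3,j=3): S=126.9843, (K−S)⁺=0.0000, hold=0.4417 ⇒ V=0.4417 continue  boundary S*=-
step 2: (k=2,j=0): S=81.0701, (K−S)⁺=10.2399, hold=12.3909 ⇒ V=12.3909 continue | (k=2,j=1): S=97.0100, (K−S)⁺=0.0000, hold=5.0149 ⇒ V=5.0149 continue | (k=2,j=2): S=116.0839, (K−S)⁺=0.0000, hold=1.3983 ⇒ V=1.3983 continue  boundary S*=-
step 1: (k=1,j=0): S=88.6827, (K−S)⁺=2.6273, hold=8.5380 ⇒ V=8.5380 continue | (k=1,j=1): S=106.1193, (K−S)⁺=0.0000, hold=3.1328 ⇒ V=3.1328 continue  boundary S*=-
step 0: (k=0,j=0): S=97.0100, (K−S)⁺=0.0000, hold=5.7181 ⇒ V=5.7181 continue  boundary S*=-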